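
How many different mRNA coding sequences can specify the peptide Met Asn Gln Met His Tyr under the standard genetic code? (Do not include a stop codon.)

16

Met: 1 codon.
Asn: 2 codons.
Gln: 2 codons.
Met: 1 codon.
His: 2 codons.
Tyr: 2 codons.
1 × 2 × 2 × 1 × 2 × 2 = 16.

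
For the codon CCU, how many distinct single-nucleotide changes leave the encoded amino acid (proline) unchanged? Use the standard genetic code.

3

Position 1: none → 0 synonymous.
Position 2: none → 0 synonymous.
Position 3: CCC, CCA, CCG → 3 synonymous.
Total: 0 + 0 + 3 = 3.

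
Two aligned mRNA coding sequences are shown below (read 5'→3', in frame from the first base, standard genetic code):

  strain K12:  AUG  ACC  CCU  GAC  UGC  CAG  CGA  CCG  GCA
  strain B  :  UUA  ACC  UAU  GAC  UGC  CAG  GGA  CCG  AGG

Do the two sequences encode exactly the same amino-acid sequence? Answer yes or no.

Codon 1: AUG Met / UUA Leu — nonsynonymous.
Codon 2: ACC Thr / ACC Thr — identical.
Codon 3: CCU Pro / UAU Tyr — nonsynonymous.
Codon 4: GAC Asp / GAC Asp — identical.
Codon 5: UGC Cys / UGC Cys — identical.
Codon 6: CAG Gln / CAG Gln — identical.
Codon 7: CGA Arg / GGA Gly — nonsynonymous.
Codon 8: CCG Pro / CCG Pro — identical.
Codon 9: GCA Ala / AGG Arg — nonsynonymous.
Nonsynonymous differences: 4 → different protein.

no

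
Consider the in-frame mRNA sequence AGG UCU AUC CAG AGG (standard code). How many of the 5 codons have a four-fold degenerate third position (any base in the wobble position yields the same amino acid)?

Codon 1 AGG (Arg): third position 2-fold.
Codon 2 UCU (Ser): third position 4-fold.
Codon 3 AUC (Ile): third position 3-fold.
Codon 4 CAG (Gln): third position 2-fold.
Codon 5 AGG (Arg): third position 2-fold.
Four-fold degenerate third positions: 1.

1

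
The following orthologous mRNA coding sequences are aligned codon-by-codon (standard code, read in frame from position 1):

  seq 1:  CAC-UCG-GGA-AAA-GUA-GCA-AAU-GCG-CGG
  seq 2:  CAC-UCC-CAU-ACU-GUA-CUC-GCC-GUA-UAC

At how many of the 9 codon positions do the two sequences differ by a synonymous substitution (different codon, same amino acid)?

1

Codon 1: CAC His / CAC His — identical.
Codon 2: UCG Ser / UCC Ser — synonymous.
Codon 3: GGA Gly / CAU His — nonsynonymous.
Codon 4: AAA Lys / ACU Thr — nonsynonymous.
Codon 5: GUA Val / GUA Val — identical.
Codon 6: GCA Ala / CUC Leu — nonsynonymous.
Codon 7: AAU Asn / GCC Ala — nonsynonymous.
Codon 8: GCG Ala / GUA Val — nonsynonymous.
Codon 9: CGG Arg / UAC Tyr — nonsynonymous.
Synonymous differences: 1.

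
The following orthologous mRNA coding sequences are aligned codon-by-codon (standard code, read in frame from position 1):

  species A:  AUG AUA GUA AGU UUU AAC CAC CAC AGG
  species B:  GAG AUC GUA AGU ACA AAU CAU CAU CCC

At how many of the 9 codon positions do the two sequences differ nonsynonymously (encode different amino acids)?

Codon 1: AUG Met / GAG Glu — nonsynonymous.
Codon 2: AUA Ile / AUC Ile — synonymous.
Codon 3: GUA Val / GUA Val — identical.
Codon 4: AGU Ser / AGU Ser — identical.
Codon 5: UUU Phe / ACA Thr — nonsynonymous.
Codon 6: AAC Asn / AAU Asn — synonymous.
Codon 7: CAC His / CAU His — synonymous.
Codon 8: CAC His / CAU His — synonymous.
Codon 9: AGG Arg / CCC Pro — nonsynonymous.
Nonsynonymous differences: 3.

3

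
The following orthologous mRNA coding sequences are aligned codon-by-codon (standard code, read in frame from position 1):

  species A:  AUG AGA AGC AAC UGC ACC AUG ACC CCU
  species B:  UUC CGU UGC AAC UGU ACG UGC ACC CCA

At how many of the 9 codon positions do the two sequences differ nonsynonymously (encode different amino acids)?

3

Codon 1: AUG Met / UUC Phe — nonsynonymous.
Codon 2: AGA Arg / CGU Arg — synonymous.
Codon 3: AGC Ser / UGC Cys — nonsynonymous.
Codon 4: AAC Asn / AAC Asn — identical.
Codon 5: UGC Cys / UGU Cys — synonymous.
Codon 6: ACC Thr / ACG Thr — synonymous.
Codon 7: AUG Met / UGC Cys — nonsynonymous.
Codon 8: ACC Thr / ACC Thr — identical.
Codon 9: CCU Pro / CCA Pro — synonymous.
Nonsynonymous differences: 3.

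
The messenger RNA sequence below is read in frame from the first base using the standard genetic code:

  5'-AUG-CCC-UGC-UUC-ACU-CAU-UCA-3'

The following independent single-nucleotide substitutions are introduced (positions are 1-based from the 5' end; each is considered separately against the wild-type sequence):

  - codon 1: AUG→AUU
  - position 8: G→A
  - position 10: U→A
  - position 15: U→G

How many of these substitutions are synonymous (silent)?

Codon 1: AUG (Met) → AUU (Ile) — missense.
Codon 3: UGC (Cys) → UAC (Tyr) — missense.
Codon 4: UUC (Phe) → AUC (Ile) — missense.
Codon 5: ACU (Thr) → ACG (Thr) — synonymous.
Synonymous: 1 of 4.

1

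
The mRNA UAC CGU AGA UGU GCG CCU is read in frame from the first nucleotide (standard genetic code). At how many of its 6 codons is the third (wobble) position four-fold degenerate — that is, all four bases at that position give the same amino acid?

3

Codon 1 UAC (Tyr): third position 2-fold.
Codon 2 CGU (Arg): third position 4-fold.
Codon 3 AGA (Arg): third position 2-fold.
Codon 4 UGU (Cys): third position 2-fold.
Codon 5 GCG (Ala): third position 4-fold.
Codon 6 CCU (Pro): third position 4-fold.
Four-fold degenerate third positions: 3.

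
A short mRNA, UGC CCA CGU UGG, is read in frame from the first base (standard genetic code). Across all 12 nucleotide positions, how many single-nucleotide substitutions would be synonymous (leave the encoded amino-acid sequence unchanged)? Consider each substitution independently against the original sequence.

Codon 1 (UGC, Cys): 1 synonymous substitution.
Codon 2 (CCA, Pro): 3 synonymous substitutions.
Codon 3 (CGU, Arg): 3 synonymous substitutions.
Codon 4 (UGG, Trp): 0 synonymous substitutions.
Total: 1 + 3 + 3 + 0 = 7.

7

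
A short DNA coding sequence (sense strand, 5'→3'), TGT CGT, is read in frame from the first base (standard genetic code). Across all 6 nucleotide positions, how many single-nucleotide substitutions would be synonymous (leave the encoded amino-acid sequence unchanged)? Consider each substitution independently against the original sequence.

Codon 1 (TGT, Cys): 1 synonymous substitution.
Codon 2 (CGT, Arg): 3 synonymous substitutions.
Total: 1 + 3 = 4.

4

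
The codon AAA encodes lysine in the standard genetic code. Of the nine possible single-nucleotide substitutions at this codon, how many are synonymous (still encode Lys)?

Position 1: none → 0 synonymous.
Position 2: none → 0 synonymous.
Position 3: AAG → 1 synonymous.
Total: 0 + 0 + 1 = 1.

1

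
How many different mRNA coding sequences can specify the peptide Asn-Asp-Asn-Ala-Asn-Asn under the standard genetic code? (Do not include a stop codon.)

128

Asn: 2 codons.
Asp: 2 codons.
Asn: 2 codons.
Ala: 4 codons.
Asn: 2 codons.
Asn: 2 codons.
2 × 2 × 2 × 4 × 2 × 2 = 128.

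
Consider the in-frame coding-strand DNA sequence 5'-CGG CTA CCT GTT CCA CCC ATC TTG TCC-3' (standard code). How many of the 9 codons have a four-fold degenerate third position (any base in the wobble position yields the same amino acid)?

Codon 1 CGG (Arg): third position 4-fold.
Codon 2 CTA (Leu): third position 4-fold.
Codon 3 CCT (Pro): third position 4-fold.
Codon 4 GTT (Val): third position 4-fold.
Codon 5 CCA (Pro): third position 4-fold.
Codon 6 CCC (Pro): third position 4-fold.
Codon 7 ATC (Ile): third position 3-fold.
Codon 8 TTG (Leu): third position 2-fold.
Codon 9 TCC (Ser): third position 4-fold.
Four-fold degenerate third positions: 7.

7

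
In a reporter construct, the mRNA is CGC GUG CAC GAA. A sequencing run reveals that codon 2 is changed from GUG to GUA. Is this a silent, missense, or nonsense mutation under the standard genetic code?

silent

Position 6 falls in codon 2: GUG → Val.
After the substitution the codon is GUA → Val.
Both encode Val, so the change is synonymous.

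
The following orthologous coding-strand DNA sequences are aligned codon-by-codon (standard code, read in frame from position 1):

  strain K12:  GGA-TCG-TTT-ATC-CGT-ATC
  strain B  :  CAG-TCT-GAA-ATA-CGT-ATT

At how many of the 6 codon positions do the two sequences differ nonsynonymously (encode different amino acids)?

Codon 1: GGA Gly / CAG Gln — nonsynonymous.
Codon 2: TCG Ser / TCT Ser — synonymous.
Codon 3: TTT Phe / GAA Glu — nonsynonymous.
Codon 4: ATC Ile / ATA Ile — synonymous.
Codon 5: CGT Arg / CGT Arg — identical.
Codon 6: ATC Ile / ATT Ile — synonymous.
Nonsynonymous differences: 2.

2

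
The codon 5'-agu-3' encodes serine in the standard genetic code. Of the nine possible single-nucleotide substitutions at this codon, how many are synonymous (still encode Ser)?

Position 1: none → 0 synonymous.
Position 2: none → 0 synonymous.
Position 3: AGC → 1 synonymous.
Total: 0 + 0 + 1 = 1.

1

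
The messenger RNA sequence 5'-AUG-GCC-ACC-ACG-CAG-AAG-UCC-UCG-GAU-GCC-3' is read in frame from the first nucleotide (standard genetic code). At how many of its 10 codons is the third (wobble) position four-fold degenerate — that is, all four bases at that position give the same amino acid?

6

Codon 1 AUG (Met): third position 1-fold.
Codon 2 GCC (Ala): third position 4-fold.
Codon 3 ACC (Thr): third position 4-fold.
Codon 4 ACG (Thr): third position 4-fold.
Codon 5 CAG (Gln): third position 2-fold.
Codon 6 AAG (Lys): third position 2-fold.
Codon 7 UCC (Ser): third position 4-fold.
Codon 8 UCG (Ser): third position 4-fold.
Codon 9 GAU (Asp): third position 2-fold.
Codon 10 GCC (Ala): third position 4-fold.
Four-fold degenerate third positions: 6.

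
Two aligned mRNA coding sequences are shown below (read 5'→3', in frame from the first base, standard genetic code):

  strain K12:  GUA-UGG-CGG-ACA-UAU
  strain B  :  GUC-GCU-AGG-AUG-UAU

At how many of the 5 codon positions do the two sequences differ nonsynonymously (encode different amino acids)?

Codon 1: GUA Val / GUC Val — synonymous.
Codon 2: UGG Trp / GCU Ala — nonsynonymous.
Codon 3: CGG Arg / AGG Arg — synonymous.
Codon 4: ACA Thr / AUG Met — nonsynonymous.
Codon 5: UAU Tyr / UAU Tyr — identical.
Nonsynonymous differences: 2.

2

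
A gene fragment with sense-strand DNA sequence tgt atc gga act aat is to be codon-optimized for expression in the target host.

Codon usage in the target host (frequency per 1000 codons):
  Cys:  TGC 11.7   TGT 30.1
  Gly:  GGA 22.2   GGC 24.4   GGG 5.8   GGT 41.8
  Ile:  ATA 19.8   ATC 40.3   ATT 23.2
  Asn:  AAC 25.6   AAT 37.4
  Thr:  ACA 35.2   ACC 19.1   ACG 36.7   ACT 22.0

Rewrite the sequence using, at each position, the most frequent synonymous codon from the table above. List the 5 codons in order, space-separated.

Codon 1 (Cys): best is TGT at 30.1.
Codon 2 (Ile): best is ATC at 40.3.
Codon 3 (Gly): best is GGT at 41.8.
Codon 4 (Thr): best is ACG at 36.7.
Codon 5 (Asn): best is AAT at 37.4.

TGT ATC GGT ACG AAT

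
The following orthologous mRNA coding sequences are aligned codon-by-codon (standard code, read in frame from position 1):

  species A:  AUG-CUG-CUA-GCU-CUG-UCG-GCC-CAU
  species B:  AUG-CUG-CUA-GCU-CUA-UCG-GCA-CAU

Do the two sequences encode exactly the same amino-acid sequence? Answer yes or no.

yes

Codon 1: AUG Met / AUG Met — identical.
Codon 2: CUG Leu / CUG Leu — identical.
Codon 3: CUA Leu / CUA Leu — identical.
Codon 4: GCU Ala / GCU Ala — identical.
Codon 5: CUG Leu / CUA Leu — synonymous.
Codon 6: UCG Ser / UCG Ser — identical.
Codon 7: GCC Ala / GCA Ala — synonymous.
Codon 8: CAU His / CAU His — identical.
Nonsynonymous differences: 0 → same protein.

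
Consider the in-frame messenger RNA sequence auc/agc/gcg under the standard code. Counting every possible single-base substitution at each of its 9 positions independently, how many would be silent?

Codon 1 (AUC, Ile): 2 synonymous substitutions.
Codon 2 (AGC, Ser): 1 synonymous substitution.
Codon 3 (GCG, Ala): 3 synonymous substitutions.
Total: 2 + 1 + 3 = 6.

6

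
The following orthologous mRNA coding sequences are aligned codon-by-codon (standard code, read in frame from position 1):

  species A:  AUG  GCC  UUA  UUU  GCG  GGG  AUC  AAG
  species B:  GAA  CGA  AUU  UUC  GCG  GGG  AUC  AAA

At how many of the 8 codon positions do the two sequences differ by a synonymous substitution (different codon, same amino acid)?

2

Codon 1: AUG Met / GAA Glu — nonsynonymous.
Codon 2: GCC Ala / CGA Arg — nonsynonymous.
Codon 3: UUA Leu / AUU Ile — nonsynonymous.
Codon 4: UUU Phe / UUC Phe — synonymous.
Codon 5: GCG Ala / GCG Ala — identical.
Codon 6: GGG Gly / GGG Gly — identical.
Codon 7: AUC Ile / AUC Ile — identical.
Codon 8: AAG Lys / AAA Lys — synonymous.
Synonymous differences: 2.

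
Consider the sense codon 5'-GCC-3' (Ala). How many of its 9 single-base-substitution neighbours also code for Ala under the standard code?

Position 1: none → 0 synonymous.
Position 2: none → 0 synonymous.
Position 3: GCU, GCA, GCG → 3 synonymous.
Total: 0 + 0 + 3 = 3.

3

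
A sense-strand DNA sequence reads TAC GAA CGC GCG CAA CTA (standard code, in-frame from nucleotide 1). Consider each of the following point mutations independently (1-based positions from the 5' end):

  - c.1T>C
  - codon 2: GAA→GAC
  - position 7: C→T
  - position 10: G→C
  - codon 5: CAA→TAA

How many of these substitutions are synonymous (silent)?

0

Codon 1: TAC (Tyr) → CAC (His) — missense.
Codon 2: GAA (Glu) → GAC (Asp) — missense.
Codon 3: CGC (Arg) → TGC (Cys) — missense.
Codon 4: GCG (Ala) → CCG (Pro) — missense.
Codon 5: CAA (Gln) → TAA (Stop) — nonsense.
Synonymous: 0 of 5.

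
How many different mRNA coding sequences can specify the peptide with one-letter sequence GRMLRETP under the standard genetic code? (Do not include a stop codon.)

Gly: 4 codons.
Arg: 6 codons.
Met: 1 codon.
Leu: 6 codons.
Arg: 6 codons.
Glu: 2 codons.
Thr: 4 codons.
Pro: 4 codons.
4 × 6 × 1 × 6 × 6 × 2 × 4 × 4 = 27648.

27648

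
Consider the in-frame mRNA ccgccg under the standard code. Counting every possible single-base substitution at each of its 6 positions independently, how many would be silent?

Codon 1 (CCG, Pro): 3 synonymous substitutions.
Codon 2 (CCG, Pro): 3 synonymous substitutions.
Total: 3 + 3 = 6.

6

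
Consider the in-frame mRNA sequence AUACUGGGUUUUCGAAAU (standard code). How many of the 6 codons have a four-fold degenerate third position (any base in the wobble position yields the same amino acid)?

Codon 1 AUA (Ile): third position 3-fold.
Codon 2 CUG (Leu): third position 4-fold.
Codon 3 GGU (Gly): third position 4-fold.
Codon 4 UUU (Phe): third position 2-fold.
Codon 5 CGA (Arg): third position 4-fold.
Codon 6 AAU (Asn): third position 2-fold.
Four-fold degenerate third positions: 3.

3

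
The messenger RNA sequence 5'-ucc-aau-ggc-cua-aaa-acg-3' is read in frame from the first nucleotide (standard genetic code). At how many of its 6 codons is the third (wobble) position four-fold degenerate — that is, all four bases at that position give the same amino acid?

Codon 1 UCC (Ser): third position 4-fold.
Codon 2 AAU (Asn): third position 2-fold.
Codon 3 GGC (Gly): third position 4-fold.
Codon 4 CUA (Leu): third position 4-fold.
Codon 5 AAA (Lys): third position 2-fold.
Codon 6 ACG (Thr): third position 4-fold.
Four-fold degenerate third positions: 4.

4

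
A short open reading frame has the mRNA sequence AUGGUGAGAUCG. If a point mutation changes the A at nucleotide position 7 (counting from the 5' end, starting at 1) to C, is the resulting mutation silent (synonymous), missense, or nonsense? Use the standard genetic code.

silent

Position 7 falls in codon 3: AGA → Arg.
After the substitution the codon is CGA → Arg.
Both encode Arg, so the change is synonymous.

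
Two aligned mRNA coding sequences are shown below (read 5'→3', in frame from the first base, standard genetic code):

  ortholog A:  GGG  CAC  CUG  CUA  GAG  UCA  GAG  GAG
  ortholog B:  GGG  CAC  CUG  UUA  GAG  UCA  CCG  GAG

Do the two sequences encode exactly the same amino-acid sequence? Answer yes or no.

no

Codon 1: GGG Gly / GGG Gly — identical.
Codon 2: CAC His / CAC His — identical.
Codon 3: CUG Leu / CUG Leu — identical.
Codon 4: CUA Leu / UUA Leu — synonymous.
Codon 5: GAG Glu / GAG Glu — identical.
Codon 6: UCA Ser / UCA Ser — identical.
Codon 7: GAG Glu / CCG Pro — nonsynonymous.
Codon 8: GAG Glu / GAG Glu — identical.
Nonsynonymous differences: 1 → different protein.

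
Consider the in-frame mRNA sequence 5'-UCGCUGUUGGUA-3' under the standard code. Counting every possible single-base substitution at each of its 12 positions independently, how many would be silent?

Codon 1 (UCG, Ser): 3 synonymous substitutions.
Codon 2 (CUG, Leu): 4 synonymous substitutions.
Codon 3 (UUG, Leu): 2 synonymous substitutions.
Codon 4 (GUA, Val): 3 synonymous substitutions.
Total: 3 + 4 + 2 + 3 = 12.

12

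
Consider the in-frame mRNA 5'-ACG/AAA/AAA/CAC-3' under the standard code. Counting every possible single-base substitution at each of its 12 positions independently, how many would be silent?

Codon 1 (ACG, Thr): 3 synonymous substitutions.
Codon 2 (AAA, Lys): 1 synonymous substitution.
Codon 3 (AAA, Lys): 1 synonymous substitution.
Codon 4 (CAC, His): 1 synonymous substitution.
Total: 3 + 1 + 1 + 1 = 6.

6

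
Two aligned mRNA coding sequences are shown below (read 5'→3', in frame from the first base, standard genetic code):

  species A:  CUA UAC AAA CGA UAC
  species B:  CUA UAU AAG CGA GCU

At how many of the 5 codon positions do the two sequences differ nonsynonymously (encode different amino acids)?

1

Codon 1: CUA Leu / CUA Leu — identical.
Codon 2: UAC Tyr / UAU Tyr — synonymous.
Codon 3: AAA Lys / AAG Lys — synonymous.
Codon 4: CGA Arg / CGA Arg — identical.
Codon 5: UAC Tyr / GCU Ala — nonsynonymous.
Nonsynonymous differences: 1.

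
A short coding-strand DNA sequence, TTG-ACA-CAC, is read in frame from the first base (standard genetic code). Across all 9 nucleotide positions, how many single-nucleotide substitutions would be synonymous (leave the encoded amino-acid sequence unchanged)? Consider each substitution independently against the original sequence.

6

Codon 1 (TTG, Leu): 2 synonymous substitutions.
Codon 2 (ACA, Thr): 3 synonymous substitutions.
Codon 3 (CAC, His): 1 synonymous substitution.
Total: 2 + 3 + 1 = 6.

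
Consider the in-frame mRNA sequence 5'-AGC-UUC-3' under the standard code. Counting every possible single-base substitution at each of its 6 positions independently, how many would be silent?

2

Codon 1 (AGC, Ser): 1 synonymous substitution.
Codon 2 (UUC, Phe): 1 synonymous substitution.
Total: 1 + 1 = 2.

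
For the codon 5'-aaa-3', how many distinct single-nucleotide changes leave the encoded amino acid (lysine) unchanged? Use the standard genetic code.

1

Position 1: none → 0 synonymous.
Position 2: none → 0 synonymous.
Position 3: AAG → 1 synonymous.
Total: 0 + 0 + 1 = 1.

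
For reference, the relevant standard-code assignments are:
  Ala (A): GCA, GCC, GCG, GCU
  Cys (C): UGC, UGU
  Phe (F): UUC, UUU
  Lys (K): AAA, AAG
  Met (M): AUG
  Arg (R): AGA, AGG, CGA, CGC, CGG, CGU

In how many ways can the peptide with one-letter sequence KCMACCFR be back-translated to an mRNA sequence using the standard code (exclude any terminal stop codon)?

Lys: 2 codons.
Cys: 2 codons.
Met: 1 codon.
Ala: 4 codons.
Cys: 2 codons.
Cys: 2 codons.
Phe: 2 codons.
Arg: 6 codons.
2 × 2 × 1 × 4 × 2 × 2 × 2 × 6 = 768.

768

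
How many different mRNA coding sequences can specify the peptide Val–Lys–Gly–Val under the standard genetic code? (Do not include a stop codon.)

Val: 4 codons.
Lys: 2 codons.
Gly: 4 codons.
Val: 4 codons.
4 × 2 × 4 × 4 = 128.

128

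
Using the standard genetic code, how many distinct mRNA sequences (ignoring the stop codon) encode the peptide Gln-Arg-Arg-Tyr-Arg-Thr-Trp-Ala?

Gln: 2 codons.
Arg: 6 codons.
Arg: 6 codons.
Tyr: 2 codons.
Arg: 6 codons.
Thr: 4 codons.
Trp: 1 codon.
Ala: 4 codons.
2 × 6 × 6 × 2 × 6 × 4 × 1 × 4 = 13824.

13824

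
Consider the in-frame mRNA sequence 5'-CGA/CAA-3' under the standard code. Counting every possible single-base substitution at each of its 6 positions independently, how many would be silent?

5

Codon 1 (CGA, Arg): 4 synonymous substitutions.
Codon 2 (CAA, Gln): 1 synonymous substitution.
Total: 4 + 1 = 5.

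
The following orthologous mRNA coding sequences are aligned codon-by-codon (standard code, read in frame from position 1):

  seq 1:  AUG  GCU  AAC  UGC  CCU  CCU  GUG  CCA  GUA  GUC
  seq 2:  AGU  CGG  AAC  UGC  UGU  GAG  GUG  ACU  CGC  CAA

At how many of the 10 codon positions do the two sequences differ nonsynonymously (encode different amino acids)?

7

Codon 1: AUG Met / AGU Ser — nonsynonymous.
Codon 2: GCU Ala / CGG Arg — nonsynonymous.
Codon 3: AAC Asn / AAC Asn — identical.
Codon 4: UGC Cys / UGC Cys — identical.
Codon 5: CCU Pro / UGU Cys — nonsynonymous.
Codon 6: CCU Pro / GAG Glu — nonsynonymous.
Codon 7: GUG Val / GUG Val — identical.
Codon 8: CCA Pro / ACU Thr — nonsynonymous.
Codon 9: GUA Val / CGC Arg — nonsynonymous.
Codon 10: GUC Val / CAA Gln — nonsynonymous.
Nonsynonymous differences: 7.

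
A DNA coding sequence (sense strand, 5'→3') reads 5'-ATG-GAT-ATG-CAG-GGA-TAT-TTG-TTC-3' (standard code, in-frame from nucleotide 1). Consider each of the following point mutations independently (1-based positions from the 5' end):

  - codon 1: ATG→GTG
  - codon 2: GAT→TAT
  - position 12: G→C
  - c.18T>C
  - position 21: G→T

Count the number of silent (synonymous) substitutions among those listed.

Codon 1: ATG (Met) → GTG (Val) — missense.
Codon 2: GAT (Asp) → TAT (Tyr) — missense.
Codon 4: CAG (Gln) → CAC (His) — missense.
Codon 6: TAT (Tyr) → TAC (Tyr) — synonymous.
Codon 7: TTG (Leu) → TTT (Phe) — missense.
Synonymous: 1 of 5.

1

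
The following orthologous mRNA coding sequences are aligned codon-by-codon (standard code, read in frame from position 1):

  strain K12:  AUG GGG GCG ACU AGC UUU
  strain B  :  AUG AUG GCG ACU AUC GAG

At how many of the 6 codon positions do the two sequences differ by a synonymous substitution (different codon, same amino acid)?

Codon 1: AUG Met / AUG Met — identical.
Codon 2: GGG Gly / AUG Met — nonsynonymous.
Codon 3: GCG Ala / GCG Ala — identical.
Codon 4: ACU Thr / ACU Thr — identical.
Codon 5: AGC Ser / AUC Ile — nonsynonymous.
Codon 6: UUU Phe / GAG Glu — nonsynonymous.
Synonymous differences: 0.

0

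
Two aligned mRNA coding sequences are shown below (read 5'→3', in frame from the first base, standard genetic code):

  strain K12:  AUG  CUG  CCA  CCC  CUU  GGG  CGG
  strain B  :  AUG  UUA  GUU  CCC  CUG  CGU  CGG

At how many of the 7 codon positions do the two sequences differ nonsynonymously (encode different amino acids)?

Codon 1: AUG Met / AUG Met — identical.
Codon 2: CUG Leu / UUA Leu — synonymous.
Codon 3: CCA Pro / GUU Val — nonsynonymous.
Codon 4: CCC Pro / CCC Pro — identical.
Codon 5: CUU Leu / CUG Leu — synonymous.
Codon 6: GGG Gly / CGU Arg — nonsynonymous.
Codon 7: CGG Arg / CGG Arg — identical.
Nonsynonymous differences: 2.

2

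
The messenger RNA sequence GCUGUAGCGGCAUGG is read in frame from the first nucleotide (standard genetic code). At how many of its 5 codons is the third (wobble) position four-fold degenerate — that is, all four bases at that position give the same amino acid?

Codon 1 GCU (Ala): third position 4-fold.
Codon 2 GUA (Val): third position 4-fold.
Codon 3 GCG (Ala): third position 4-fold.
Codon 4 GCA (Ala): third position 4-fold.
Codon 5 UGG (Trp): third position 1-fold.
Four-fold degenerate third positions: 4.

4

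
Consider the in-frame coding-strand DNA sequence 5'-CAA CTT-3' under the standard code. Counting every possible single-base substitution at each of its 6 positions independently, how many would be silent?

Codon 1 (CAA, Gln): 1 synonymous substitution.
Codon 2 (CTT, Leu): 3 synonymous substitutions.
Total: 1 + 3 = 4.

4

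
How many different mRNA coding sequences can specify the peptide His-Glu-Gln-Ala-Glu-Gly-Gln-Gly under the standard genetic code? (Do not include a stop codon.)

His: 2 codons.
Glu: 2 codons.
Gln: 2 codons.
Ala: 4 codons.
Glu: 2 codons.
Gly: 4 codons.
Gln: 2 codons.
Gly: 4 codons.
2 × 2 × 2 × 4 × 2 × 4 × 2 × 4 = 2048.

2048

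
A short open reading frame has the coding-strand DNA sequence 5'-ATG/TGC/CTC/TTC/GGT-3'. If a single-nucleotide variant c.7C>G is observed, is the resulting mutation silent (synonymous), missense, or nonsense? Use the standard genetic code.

missense

Position 7 falls in codon 3: CTC → Leu.
After the substitution the codon is GTC → Val.
Leu ≠ Val, so this is a missense mutation.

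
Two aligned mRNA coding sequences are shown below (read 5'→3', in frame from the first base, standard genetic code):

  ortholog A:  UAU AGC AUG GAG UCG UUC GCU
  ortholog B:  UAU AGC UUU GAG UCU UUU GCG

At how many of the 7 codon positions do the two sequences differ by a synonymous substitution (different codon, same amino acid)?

3

Codon 1: UAU Tyr / UAU Tyr — identical.
Codon 2: AGC Ser / AGC Ser — identical.
Codon 3: AUG Met / UUU Phe — nonsynonymous.
Codon 4: GAG Glu / GAG Glu — identical.
Codon 5: UCG Ser / UCU Ser — synonymous.
Codon 6: UUC Phe / UUU Phe — synonymous.
Codon 7: GCU Ala / GCG Ala — synonymous.
Synonymous differences: 3.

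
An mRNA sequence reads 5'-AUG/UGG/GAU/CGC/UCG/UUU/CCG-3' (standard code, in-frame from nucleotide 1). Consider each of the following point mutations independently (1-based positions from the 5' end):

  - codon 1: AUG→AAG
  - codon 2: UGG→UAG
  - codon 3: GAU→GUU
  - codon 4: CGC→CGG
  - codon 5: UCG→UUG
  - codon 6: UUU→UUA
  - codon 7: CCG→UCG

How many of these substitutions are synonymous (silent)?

Codon 1: AUG (Met) → AAG (Lys) — missense.
Codon 2: UGG (Trp) → UAG (Stop) — nonsense.
Codon 3: GAU (Asp) → GUU (Val) — missense.
Codon 4: CGC (Arg) → CGG (Arg) — synonymous.
Codon 5: UCG (Ser) → UUG (Leu) — missense.
Codon 6: UUU (Phe) → UUA (Leu) — missense.
Codon 7: CCG (Pro) → UCG (Ser) — missense.
Synonymous: 1 of 7.

1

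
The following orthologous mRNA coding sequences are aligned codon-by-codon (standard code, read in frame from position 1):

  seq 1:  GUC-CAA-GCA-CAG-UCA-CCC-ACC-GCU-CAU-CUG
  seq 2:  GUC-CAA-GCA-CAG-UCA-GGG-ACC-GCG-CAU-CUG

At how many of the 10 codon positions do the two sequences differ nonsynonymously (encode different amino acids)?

Codon 1: GUC Val / GUC Val — identical.
Codon 2: CAA Gln / CAA Gln — identical.
Codon 3: GCA Ala / GCA Ala — identical.
Codon 4: CAG Gln / CAG Gln — identical.
Codon 5: UCA Ser / UCA Ser — identical.
Codon 6: CCC Pro / GGG Gly — nonsynonymous.
Codon 7: ACC Thr / ACC Thr — identical.
Codon 8: GCU Ala / GCG Ala — synonymous.
Codon 9: CAU His / CAU His — identical.
Codon 10: CUG Leu / CUG Leu — identical.
Nonsynonymous differences: 1.

1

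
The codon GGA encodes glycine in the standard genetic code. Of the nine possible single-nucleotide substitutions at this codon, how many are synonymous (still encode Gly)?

3

Position 1: none → 0 synonymous.
Position 2: none → 0 synonymous.
Position 3: GGU, GGC, GGG → 3 synonymous.
Total: 0 + 0 + 3 = 3.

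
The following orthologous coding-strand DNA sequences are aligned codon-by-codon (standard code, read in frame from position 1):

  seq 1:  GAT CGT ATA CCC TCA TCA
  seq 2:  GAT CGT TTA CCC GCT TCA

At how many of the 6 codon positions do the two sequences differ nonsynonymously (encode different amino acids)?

Codon 1: GAT Asp / GAT Asp — identical.
Codon 2: CGT Arg / CGT Arg — identical.
Codon 3: ATA Ile / TTA Leu — nonsynonymous.
Codon 4: CCC Pro / CCC Pro — identical.
Codon 5: TCA Ser / GCT Ala — nonsynonymous.
Codon 6: TCA Ser / TCA Ser — identical.
Nonsynonymous differences: 2.

2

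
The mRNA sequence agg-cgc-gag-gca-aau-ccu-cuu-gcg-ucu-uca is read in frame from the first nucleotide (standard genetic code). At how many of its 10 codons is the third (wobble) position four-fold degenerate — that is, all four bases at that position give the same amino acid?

7

Codon 1 AGG (Arg): third position 2-fold.
Codon 2 CGC (Arg): third position 4-fold.
Codon 3 GAG (Glu): third position 2-fold.
Codon 4 GCA (Ala): third position 4-fold.
Codon 5 AAU (Asn): third position 2-fold.
Codon 6 CCU (Pro): third position 4-fold.
Codon 7 CUU (Leu): third position 4-fold.
Codon 8 GCG (Ala): third position 4-fold.
Codon 9 UCU (Ser): third position 4-fold.
Codon 10 UCA (Ser): third position 4-fold.
Four-fold degenerate third positions: 7.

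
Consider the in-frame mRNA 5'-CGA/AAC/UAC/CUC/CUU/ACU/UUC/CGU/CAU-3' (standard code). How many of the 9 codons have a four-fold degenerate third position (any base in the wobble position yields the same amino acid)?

Codon 1 CGA (Arg): third position 4-fold.
Codon 2 AAC (Asn): third position 2-fold.
Codon 3 UAC (Tyr): third position 2-fold.
Codon 4 CUC (Leu): third position 4-fold.
Codon 5 CUU (Leu): third position 4-fold.
Codon 6 ACU (Thr): third position 4-fold.
Codon 7 UUC (Phe): third position 2-fold.
Codon 8 CGU (Arg): third position 4-fold.
Codon 9 CAU (His): third position 2-fold.
Four-fold degenerate third positions: 5.

5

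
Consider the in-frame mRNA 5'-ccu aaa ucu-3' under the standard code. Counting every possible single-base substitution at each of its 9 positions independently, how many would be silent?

7

Codon 1 (CCU, Pro): 3 synonymous substitutions.
Codon 2 (AAA, Lys): 1 synonymous substitution.
Codon 3 (UCU, Ser): 3 synonymous substitutions.
Total: 3 + 1 + 3 = 7.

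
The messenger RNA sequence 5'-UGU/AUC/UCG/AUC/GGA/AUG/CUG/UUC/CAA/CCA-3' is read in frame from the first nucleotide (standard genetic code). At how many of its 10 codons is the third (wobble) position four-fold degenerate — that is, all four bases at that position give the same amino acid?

Codon 1 UGU (Cys): third position 2-fold.
Codon 2 AUC (Ile): third position 3-fold.
Codon 3 UCG (Ser): third position 4-fold.
Codon 4 AUC (Ile): third position 3-fold.
Codon 5 GGA (Gly): third position 4-fold.
Codon 6 AUG (Met): third position 1-fold.
Codon 7 CUG (Leu): third position 4-fold.
Codon 8 UUC (Phe): third position 2-fold.
Codon 9 CAA (Gln): third position 2-fold.
Codon 10 CCA (Pro): third position 4-fold.
Four-fold degenerate third positions: 4.

4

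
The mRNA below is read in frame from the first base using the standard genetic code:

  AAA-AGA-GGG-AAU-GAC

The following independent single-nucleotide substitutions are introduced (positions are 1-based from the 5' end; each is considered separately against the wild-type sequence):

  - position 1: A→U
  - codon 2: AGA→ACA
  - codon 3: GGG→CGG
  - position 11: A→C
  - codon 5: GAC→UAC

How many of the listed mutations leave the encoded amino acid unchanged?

Codon 1: AAA (Lys) → UAA (Stop) — nonsense.
Codon 2: AGA (Arg) → ACA (Thr) — missense.
Codon 3: GGG (Gly) → CGG (Arg) — missense.
Codon 4: AAU (Asn) → ACU (Thr) — missense.
Codon 5: GAC (Asp) → UAC (Tyr) — missense.
Synonymous: 0 of 5.

0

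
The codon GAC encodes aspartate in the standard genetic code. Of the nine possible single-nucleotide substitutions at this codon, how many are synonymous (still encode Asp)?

1

Position 1: none → 0 synonymous.
Position 2: none → 0 synonymous.
Position 3: GAU → 1 synonymous.
Total: 0 + 0 + 1 = 1.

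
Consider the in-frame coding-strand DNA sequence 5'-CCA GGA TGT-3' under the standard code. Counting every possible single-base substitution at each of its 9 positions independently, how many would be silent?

Codon 1 (CCA, Pro): 3 synonymous substitutions.
Codon 2 (GGA, Gly): 3 synonymous substitutions.
Codon 3 (TGT, Cys): 1 synonymous substitution.
Total: 3 + 3 + 1 = 7.

7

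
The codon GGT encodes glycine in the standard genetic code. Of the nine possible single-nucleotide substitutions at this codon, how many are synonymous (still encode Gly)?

Position 1: none → 0 synonymous.
Position 2: none → 0 synonymous.
Position 3: GGC, GGA, GGG → 3 synonymous.
Total: 0 + 0 + 3 = 3.

3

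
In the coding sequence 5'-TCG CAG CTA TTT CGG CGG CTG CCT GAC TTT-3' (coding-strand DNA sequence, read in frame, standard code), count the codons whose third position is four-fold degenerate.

6

Codon 1 TCG (Ser): third position 4-fold.
Codon 2 CAG (Gln): third position 2-fold.
Codon 3 CTA (Leu): third position 4-fold.
Codon 4 TTT (Phe): third position 2-fold.
Codon 5 CGG (Arg): third position 4-fold.
Codon 6 CGG (Arg): third position 4-fold.
Codon 7 CTG (Leu): third position 4-fold.
Codon 8 CCT (Pro): third position 4-fold.
Codon 9 GAC (Asp): third position 2-fold.
Codon 10 TTT (Phe): third position 2-fold.
Four-fold degenerate third positions: 6.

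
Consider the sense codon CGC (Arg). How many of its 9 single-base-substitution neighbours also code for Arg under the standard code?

Position 1: none → 0 synonymous.
Position 2: none → 0 synonymous.
Position 3: CGU, CGA, CGG → 3 synonymous.
Total: 0 + 0 + 3 = 3.

3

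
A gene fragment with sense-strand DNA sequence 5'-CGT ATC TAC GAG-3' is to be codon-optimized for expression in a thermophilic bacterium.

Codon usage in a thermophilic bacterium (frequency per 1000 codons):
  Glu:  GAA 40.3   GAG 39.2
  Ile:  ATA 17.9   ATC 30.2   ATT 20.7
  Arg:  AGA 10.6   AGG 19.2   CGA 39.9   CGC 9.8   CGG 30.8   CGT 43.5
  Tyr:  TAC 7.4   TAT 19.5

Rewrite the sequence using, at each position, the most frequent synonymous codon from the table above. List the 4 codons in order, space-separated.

Codon 1 (Arg): best is CGT at 43.5.
Codon 2 (Ile): best is ATC at 30.2.
Codon 3 (Tyr): best is TAT at 19.5.
Codon 4 (Glu): best is GAA at 40.3.

CGT ATC TAT GAA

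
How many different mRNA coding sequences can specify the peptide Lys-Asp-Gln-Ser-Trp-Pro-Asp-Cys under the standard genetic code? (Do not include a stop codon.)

768

Lys: 2 codons.
Asp: 2 codons.
Gln: 2 codons.
Ser: 6 codons.
Trp: 1 codon.
Pro: 4 codons.
Asp: 2 codons.
Cys: 2 codons.
2 × 2 × 2 × 6 × 1 × 4 × 2 × 2 = 768.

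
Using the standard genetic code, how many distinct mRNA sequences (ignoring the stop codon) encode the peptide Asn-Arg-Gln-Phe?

48

Asn: 2 codons.
Arg: 6 codons.
Gln: 2 codons.
Phe: 2 codons.
2 × 6 × 2 × 2 = 48.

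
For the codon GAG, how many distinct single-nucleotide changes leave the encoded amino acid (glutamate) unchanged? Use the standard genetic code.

1

Position 1: none → 0 synonymous.
Position 2: none → 0 synonymous.
Position 3: GAA → 1 synonymous.
Total: 0 + 0 + 1 = 1.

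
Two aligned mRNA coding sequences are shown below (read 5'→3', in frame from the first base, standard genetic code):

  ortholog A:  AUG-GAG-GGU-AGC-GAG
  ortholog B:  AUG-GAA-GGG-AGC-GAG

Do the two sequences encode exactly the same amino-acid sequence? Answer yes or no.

Codon 1: AUG Met / AUG Met — identical.
Codon 2: GAG Glu / GAA Glu — synonymous.
Codon 3: GGU Gly / GGG Gly — synonymous.
Codon 4: AGC Ser / AGC Ser — identical.
Codon 5: GAG Glu / GAG Glu — identical.
Nonsynonymous differences: 0 → same protein.

yes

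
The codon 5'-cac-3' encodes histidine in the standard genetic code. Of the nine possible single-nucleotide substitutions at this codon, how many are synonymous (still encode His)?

1

Position 1: none → 0 synonymous.
Position 2: none → 0 synonymous.
Position 3: CAU → 1 synonymous.
Total: 0 + 0 + 1 = 1.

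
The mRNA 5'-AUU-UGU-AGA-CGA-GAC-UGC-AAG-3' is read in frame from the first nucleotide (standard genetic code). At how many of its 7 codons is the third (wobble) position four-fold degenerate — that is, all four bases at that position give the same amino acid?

Codon 1 AUU (Ile): third position 3-fold.
Codon 2 UGU (Cys): third position 2-fold.
Codon 3 AGA (Arg): third position 2-fold.
Codon 4 CGA (Arg): third position 4-fold.
Codon 5 GAC (Asp): third position 2-fold.
Codon 6 UGC (Cys): third position 2-fold.
Codon 7 AAG (Lys): third position 2-fold.
Four-fold degenerate third positions: 1.

1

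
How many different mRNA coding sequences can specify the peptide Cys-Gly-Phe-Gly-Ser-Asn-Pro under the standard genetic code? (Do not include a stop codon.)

Cys: 2 codons.
Gly: 4 codons.
Phe: 2 codons.
Gly: 4 codons.
Ser: 6 codons.
Asn: 2 codons.
Pro: 4 codons.
2 × 4 × 2 × 4 × 6 × 2 × 4 = 3072.

3072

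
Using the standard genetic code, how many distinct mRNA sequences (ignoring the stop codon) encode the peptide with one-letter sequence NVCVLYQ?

1536

Asn: 2 codons.
Val: 4 codons.
Cys: 2 codons.
Val: 4 codons.
Leu: 6 codons.
Tyr: 2 codons.
Gln: 2 codons.
2 × 4 × 2 × 4 × 6 × 2 × 2 = 1536.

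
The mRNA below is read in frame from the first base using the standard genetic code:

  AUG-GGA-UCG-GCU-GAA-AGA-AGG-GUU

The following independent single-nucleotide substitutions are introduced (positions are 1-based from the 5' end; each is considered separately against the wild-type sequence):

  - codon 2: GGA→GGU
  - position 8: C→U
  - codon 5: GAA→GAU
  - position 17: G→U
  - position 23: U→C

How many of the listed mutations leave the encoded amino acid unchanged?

Codon 2: GGA (Gly) → GGU (Gly) — synonymous.
Codon 3: UCG (Ser) → UUG (Leu) — missense.
Codon 5: GAA (Glu) → GAU (Asp) — missense.
Codon 6: AGA (Arg) → AUA (Ile) — missense.
Codon 8: GUU (Val) → GCU (Ala) — missense.
Synonymous: 1 of 5.

1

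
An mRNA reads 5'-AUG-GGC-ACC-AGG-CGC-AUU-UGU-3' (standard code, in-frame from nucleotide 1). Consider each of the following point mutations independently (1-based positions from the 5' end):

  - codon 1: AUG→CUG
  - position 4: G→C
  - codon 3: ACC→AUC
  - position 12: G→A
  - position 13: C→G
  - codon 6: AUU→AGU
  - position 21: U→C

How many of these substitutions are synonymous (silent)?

Codon 1: AUG (Met) → CUG (Leu) — missense.
Codon 2: GGC (Gly) → CGC (Arg) — missense.
Codon 3: ACC (Thr) → AUC (Ile) — missense.
Codon 4: AGG (Arg) → AGA (Arg) — synonymous.
Codon 5: CGC (Arg) → GGC (Gly) — missense.
Codon 6: AUU (Ile) → AGU (Ser) — missense.
Codon 7: UGU (Cys) → UGC (Cys) — synonymous.
Synonymous: 2 of 7.

2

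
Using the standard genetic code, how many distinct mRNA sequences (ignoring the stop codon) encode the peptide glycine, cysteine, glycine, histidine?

Gly: 4 codons.
Cys: 2 codons.
Gly: 4 codons.
His: 2 codons.
4 × 2 × 4 × 2 = 64.

64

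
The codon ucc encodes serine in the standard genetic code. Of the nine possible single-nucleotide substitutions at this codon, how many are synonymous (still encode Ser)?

Position 1: none → 0 synonymous.
Position 2: none → 0 synonymous.
Position 3: UCU, UCA, UCG → 3 synonymous.
Total: 0 + 0 + 3 = 3.

3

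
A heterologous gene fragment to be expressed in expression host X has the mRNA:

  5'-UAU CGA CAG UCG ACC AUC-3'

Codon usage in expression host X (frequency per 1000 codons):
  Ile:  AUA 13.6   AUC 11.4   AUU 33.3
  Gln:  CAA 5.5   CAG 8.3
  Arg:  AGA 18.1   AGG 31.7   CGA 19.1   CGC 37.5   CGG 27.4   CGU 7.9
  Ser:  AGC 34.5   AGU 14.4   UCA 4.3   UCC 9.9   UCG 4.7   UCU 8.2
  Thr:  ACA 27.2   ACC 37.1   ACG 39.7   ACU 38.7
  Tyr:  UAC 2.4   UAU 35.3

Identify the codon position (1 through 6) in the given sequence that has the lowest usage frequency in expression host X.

4

Codon 1 UAU (Tyr): 35.3 per 1000.
Codon 2 CGA (Arg): 19.1 per 1000.
Codon 3 CAG (Gln): 8.3 per 1000.
Codon 4 UCG (Ser): 4.7 per 1000.
Codon 5 ACC (Thr): 37.1 per 1000.
Codon 6 AUC (Ile): 11.4 per 1000.
Lowest frequency is 4.7 at codon 4.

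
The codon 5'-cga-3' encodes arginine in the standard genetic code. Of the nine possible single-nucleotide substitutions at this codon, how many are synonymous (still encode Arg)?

4

Position 1: AGA → 1 synonymous.
Position 2: none → 0 synonymous.
Position 3: CGU, CGC, CGG → 3 synonymous.
Total: 1 + 0 + 3 = 4.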